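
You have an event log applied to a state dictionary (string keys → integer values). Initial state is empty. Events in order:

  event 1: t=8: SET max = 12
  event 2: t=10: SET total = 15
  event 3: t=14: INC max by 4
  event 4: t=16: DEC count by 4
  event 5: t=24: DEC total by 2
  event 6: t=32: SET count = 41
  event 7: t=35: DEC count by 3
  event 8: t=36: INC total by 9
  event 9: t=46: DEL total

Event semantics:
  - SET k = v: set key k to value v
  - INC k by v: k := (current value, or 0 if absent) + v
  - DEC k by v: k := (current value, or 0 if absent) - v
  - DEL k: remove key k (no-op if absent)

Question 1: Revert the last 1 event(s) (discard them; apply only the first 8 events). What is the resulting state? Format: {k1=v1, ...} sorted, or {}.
Answer: {count=38, max=16, total=22}

Derivation:
Keep first 8 events (discard last 1):
  after event 1 (t=8: SET max = 12): {max=12}
  after event 2 (t=10: SET total = 15): {max=12, total=15}
  after event 3 (t=14: INC max by 4): {max=16, total=15}
  after event 4 (t=16: DEC count by 4): {count=-4, max=16, total=15}
  after event 5 (t=24: DEC total by 2): {count=-4, max=16, total=13}
  after event 6 (t=32: SET count = 41): {count=41, max=16, total=13}
  after event 7 (t=35: DEC count by 3): {count=38, max=16, total=13}
  after event 8 (t=36: INC total by 9): {count=38, max=16, total=22}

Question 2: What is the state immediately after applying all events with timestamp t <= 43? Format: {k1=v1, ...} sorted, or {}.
Answer: {count=38, max=16, total=22}

Derivation:
Apply events with t <= 43 (8 events):
  after event 1 (t=8: SET max = 12): {max=12}
  after event 2 (t=10: SET total = 15): {max=12, total=15}
  after event 3 (t=14: INC max by 4): {max=16, total=15}
  after event 4 (t=16: DEC count by 4): {count=-4, max=16, total=15}
  after event 5 (t=24: DEC total by 2): {count=-4, max=16, total=13}
  after event 6 (t=32: SET count = 41): {count=41, max=16, total=13}
  after event 7 (t=35: DEC count by 3): {count=38, max=16, total=13}
  after event 8 (t=36: INC total by 9): {count=38, max=16, total=22}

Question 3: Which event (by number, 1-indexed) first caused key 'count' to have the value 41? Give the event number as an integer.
Answer: 6

Derivation:
Looking for first event where count becomes 41:
  event 4: count = -4
  event 5: count = -4
  event 6: count -4 -> 41  <-- first match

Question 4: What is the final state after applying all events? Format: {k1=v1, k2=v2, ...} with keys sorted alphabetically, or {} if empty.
Answer: {count=38, max=16}

Derivation:
  after event 1 (t=8: SET max = 12): {max=12}
  after event 2 (t=10: SET total = 15): {max=12, total=15}
  after event 3 (t=14: INC max by 4): {max=16, total=15}
  after event 4 (t=16: DEC count by 4): {count=-4, max=16, total=15}
  after event 5 (t=24: DEC total by 2): {count=-4, max=16, total=13}
  after event 6 (t=32: SET count = 41): {count=41, max=16, total=13}
  after event 7 (t=35: DEC count by 3): {count=38, max=16, total=13}
  after event 8 (t=36: INC total by 9): {count=38, max=16, total=22}
  after event 9 (t=46: DEL total): {count=38, max=16}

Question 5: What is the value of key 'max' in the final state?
Answer: 16

Derivation:
Track key 'max' through all 9 events:
  event 1 (t=8: SET max = 12): max (absent) -> 12
  event 2 (t=10: SET total = 15): max unchanged
  event 3 (t=14: INC max by 4): max 12 -> 16
  event 4 (t=16: DEC count by 4): max unchanged
  event 5 (t=24: DEC total by 2): max unchanged
  event 6 (t=32: SET count = 41): max unchanged
  event 7 (t=35: DEC count by 3): max unchanged
  event 8 (t=36: INC total by 9): max unchanged
  event 9 (t=46: DEL total): max unchanged
Final: max = 16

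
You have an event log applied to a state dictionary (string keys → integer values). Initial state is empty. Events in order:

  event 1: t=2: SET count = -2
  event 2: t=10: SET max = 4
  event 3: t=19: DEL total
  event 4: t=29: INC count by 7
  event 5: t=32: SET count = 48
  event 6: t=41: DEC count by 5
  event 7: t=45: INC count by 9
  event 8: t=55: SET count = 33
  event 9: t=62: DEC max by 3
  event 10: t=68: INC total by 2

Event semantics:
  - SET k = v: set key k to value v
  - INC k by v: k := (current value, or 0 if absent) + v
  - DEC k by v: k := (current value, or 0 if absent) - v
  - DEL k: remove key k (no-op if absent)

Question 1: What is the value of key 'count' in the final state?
Answer: 33

Derivation:
Track key 'count' through all 10 events:
  event 1 (t=2: SET count = -2): count (absent) -> -2
  event 2 (t=10: SET max = 4): count unchanged
  event 3 (t=19: DEL total): count unchanged
  event 4 (t=29: INC count by 7): count -2 -> 5
  event 5 (t=32: SET count = 48): count 5 -> 48
  event 6 (t=41: DEC count by 5): count 48 -> 43
  event 7 (t=45: INC count by 9): count 43 -> 52
  event 8 (t=55: SET count = 33): count 52 -> 33
  event 9 (t=62: DEC max by 3): count unchanged
  event 10 (t=68: INC total by 2): count unchanged
Final: count = 33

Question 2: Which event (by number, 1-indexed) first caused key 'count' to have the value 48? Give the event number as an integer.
Looking for first event where count becomes 48:
  event 1: count = -2
  event 2: count = -2
  event 3: count = -2
  event 4: count = 5
  event 5: count 5 -> 48  <-- first match

Answer: 5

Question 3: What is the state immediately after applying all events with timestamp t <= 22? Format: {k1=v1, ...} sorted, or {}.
Answer: {count=-2, max=4}

Derivation:
Apply events with t <= 22 (3 events):
  after event 1 (t=2: SET count = -2): {count=-2}
  after event 2 (t=10: SET max = 4): {count=-2, max=4}
  after event 3 (t=19: DEL total): {count=-2, max=4}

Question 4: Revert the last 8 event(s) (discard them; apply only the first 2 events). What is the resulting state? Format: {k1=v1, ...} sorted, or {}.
Answer: {count=-2, max=4}

Derivation:
Keep first 2 events (discard last 8):
  after event 1 (t=2: SET count = -2): {count=-2}
  after event 2 (t=10: SET max = 4): {count=-2, max=4}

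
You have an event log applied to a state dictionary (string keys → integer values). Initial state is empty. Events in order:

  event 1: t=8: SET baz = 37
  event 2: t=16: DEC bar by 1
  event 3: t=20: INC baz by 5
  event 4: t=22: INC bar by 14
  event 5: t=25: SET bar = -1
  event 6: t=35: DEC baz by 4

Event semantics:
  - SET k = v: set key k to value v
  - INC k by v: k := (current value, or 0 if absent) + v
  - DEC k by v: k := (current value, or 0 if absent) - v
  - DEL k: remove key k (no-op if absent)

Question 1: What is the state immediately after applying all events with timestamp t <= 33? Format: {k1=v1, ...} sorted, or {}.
Answer: {bar=-1, baz=42}

Derivation:
Apply events with t <= 33 (5 events):
  after event 1 (t=8: SET baz = 37): {baz=37}
  after event 2 (t=16: DEC bar by 1): {bar=-1, baz=37}
  after event 3 (t=20: INC baz by 5): {bar=-1, baz=42}
  after event 4 (t=22: INC bar by 14): {bar=13, baz=42}
  after event 5 (t=25: SET bar = -1): {bar=-1, baz=42}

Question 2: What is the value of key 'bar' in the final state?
Answer: -1

Derivation:
Track key 'bar' through all 6 events:
  event 1 (t=8: SET baz = 37): bar unchanged
  event 2 (t=16: DEC bar by 1): bar (absent) -> -1
  event 3 (t=20: INC baz by 5): bar unchanged
  event 4 (t=22: INC bar by 14): bar -1 -> 13
  event 5 (t=25: SET bar = -1): bar 13 -> -1
  event 6 (t=35: DEC baz by 4): bar unchanged
Final: bar = -1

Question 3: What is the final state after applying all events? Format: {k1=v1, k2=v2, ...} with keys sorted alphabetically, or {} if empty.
Answer: {bar=-1, baz=38}

Derivation:
  after event 1 (t=8: SET baz = 37): {baz=37}
  after event 2 (t=16: DEC bar by 1): {bar=-1, baz=37}
  after event 3 (t=20: INC baz by 5): {bar=-1, baz=42}
  after event 4 (t=22: INC bar by 14): {bar=13, baz=42}
  after event 5 (t=25: SET bar = -1): {bar=-1, baz=42}
  after event 6 (t=35: DEC baz by 4): {bar=-1, baz=38}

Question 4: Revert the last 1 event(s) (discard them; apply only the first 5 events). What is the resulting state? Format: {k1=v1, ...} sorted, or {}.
Keep first 5 events (discard last 1):
  after event 1 (t=8: SET baz = 37): {baz=37}
  after event 2 (t=16: DEC bar by 1): {bar=-1, baz=37}
  after event 3 (t=20: INC baz by 5): {bar=-1, baz=42}
  after event 4 (t=22: INC bar by 14): {bar=13, baz=42}
  after event 5 (t=25: SET bar = -1): {bar=-1, baz=42}

Answer: {bar=-1, baz=42}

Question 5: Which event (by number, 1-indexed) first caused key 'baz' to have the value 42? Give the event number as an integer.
Looking for first event where baz becomes 42:
  event 1: baz = 37
  event 2: baz = 37
  event 3: baz 37 -> 42  <-- first match

Answer: 3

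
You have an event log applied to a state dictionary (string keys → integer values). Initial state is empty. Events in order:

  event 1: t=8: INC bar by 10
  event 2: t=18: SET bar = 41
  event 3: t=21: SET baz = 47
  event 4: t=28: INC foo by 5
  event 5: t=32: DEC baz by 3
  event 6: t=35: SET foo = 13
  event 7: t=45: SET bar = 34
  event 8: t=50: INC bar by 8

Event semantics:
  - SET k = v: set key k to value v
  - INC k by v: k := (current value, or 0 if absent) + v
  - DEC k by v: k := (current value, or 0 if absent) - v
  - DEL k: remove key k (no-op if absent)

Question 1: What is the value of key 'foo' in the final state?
Answer: 13

Derivation:
Track key 'foo' through all 8 events:
  event 1 (t=8: INC bar by 10): foo unchanged
  event 2 (t=18: SET bar = 41): foo unchanged
  event 3 (t=21: SET baz = 47): foo unchanged
  event 4 (t=28: INC foo by 5): foo (absent) -> 5
  event 5 (t=32: DEC baz by 3): foo unchanged
  event 6 (t=35: SET foo = 13): foo 5 -> 13
  event 7 (t=45: SET bar = 34): foo unchanged
  event 8 (t=50: INC bar by 8): foo unchanged
Final: foo = 13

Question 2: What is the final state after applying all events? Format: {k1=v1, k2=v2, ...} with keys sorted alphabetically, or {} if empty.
Answer: {bar=42, baz=44, foo=13}

Derivation:
  after event 1 (t=8: INC bar by 10): {bar=10}
  after event 2 (t=18: SET bar = 41): {bar=41}
  after event 3 (t=21: SET baz = 47): {bar=41, baz=47}
  after event 4 (t=28: INC foo by 5): {bar=41, baz=47, foo=5}
  after event 5 (t=32: DEC baz by 3): {bar=41, baz=44, foo=5}
  after event 6 (t=35: SET foo = 13): {bar=41, baz=44, foo=13}
  after event 7 (t=45: SET bar = 34): {bar=34, baz=44, foo=13}
  after event 8 (t=50: INC bar by 8): {bar=42, baz=44, foo=13}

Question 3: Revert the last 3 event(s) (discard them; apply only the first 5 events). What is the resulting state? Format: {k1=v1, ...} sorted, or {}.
Keep first 5 events (discard last 3):
  after event 1 (t=8: INC bar by 10): {bar=10}
  after event 2 (t=18: SET bar = 41): {bar=41}
  after event 3 (t=21: SET baz = 47): {bar=41, baz=47}
  after event 4 (t=28: INC foo by 5): {bar=41, baz=47, foo=5}
  after event 5 (t=32: DEC baz by 3): {bar=41, baz=44, foo=5}

Answer: {bar=41, baz=44, foo=5}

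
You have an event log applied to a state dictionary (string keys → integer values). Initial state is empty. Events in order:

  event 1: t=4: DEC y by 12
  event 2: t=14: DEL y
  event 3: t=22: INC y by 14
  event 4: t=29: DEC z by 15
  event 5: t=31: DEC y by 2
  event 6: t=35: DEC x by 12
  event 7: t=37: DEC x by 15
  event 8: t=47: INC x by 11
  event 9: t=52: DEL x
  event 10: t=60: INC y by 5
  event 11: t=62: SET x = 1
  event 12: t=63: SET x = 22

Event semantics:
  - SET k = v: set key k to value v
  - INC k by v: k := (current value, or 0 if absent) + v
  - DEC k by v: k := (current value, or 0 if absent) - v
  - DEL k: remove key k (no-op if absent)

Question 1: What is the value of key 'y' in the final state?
Answer: 17

Derivation:
Track key 'y' through all 12 events:
  event 1 (t=4: DEC y by 12): y (absent) -> -12
  event 2 (t=14: DEL y): y -12 -> (absent)
  event 3 (t=22: INC y by 14): y (absent) -> 14
  event 4 (t=29: DEC z by 15): y unchanged
  event 5 (t=31: DEC y by 2): y 14 -> 12
  event 6 (t=35: DEC x by 12): y unchanged
  event 7 (t=37: DEC x by 15): y unchanged
  event 8 (t=47: INC x by 11): y unchanged
  event 9 (t=52: DEL x): y unchanged
  event 10 (t=60: INC y by 5): y 12 -> 17
  event 11 (t=62: SET x = 1): y unchanged
  event 12 (t=63: SET x = 22): y unchanged
Final: y = 17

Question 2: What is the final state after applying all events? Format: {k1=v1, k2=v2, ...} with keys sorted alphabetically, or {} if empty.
  after event 1 (t=4: DEC y by 12): {y=-12}
  after event 2 (t=14: DEL y): {}
  after event 3 (t=22: INC y by 14): {y=14}
  after event 4 (t=29: DEC z by 15): {y=14, z=-15}
  after event 5 (t=31: DEC y by 2): {y=12, z=-15}
  after event 6 (t=35: DEC x by 12): {x=-12, y=12, z=-15}
  after event 7 (t=37: DEC x by 15): {x=-27, y=12, z=-15}
  after event 8 (t=47: INC x by 11): {x=-16, y=12, z=-15}
  after event 9 (t=52: DEL x): {y=12, z=-15}
  after event 10 (t=60: INC y by 5): {y=17, z=-15}
  after event 11 (t=62: SET x = 1): {x=1, y=17, z=-15}
  after event 12 (t=63: SET x = 22): {x=22, y=17, z=-15}

Answer: {x=22, y=17, z=-15}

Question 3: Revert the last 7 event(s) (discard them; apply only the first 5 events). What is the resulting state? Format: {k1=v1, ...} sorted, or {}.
Answer: {y=12, z=-15}

Derivation:
Keep first 5 events (discard last 7):
  after event 1 (t=4: DEC y by 12): {y=-12}
  after event 2 (t=14: DEL y): {}
  after event 3 (t=22: INC y by 14): {y=14}
  after event 4 (t=29: DEC z by 15): {y=14, z=-15}
  after event 5 (t=31: DEC y by 2): {y=12, z=-15}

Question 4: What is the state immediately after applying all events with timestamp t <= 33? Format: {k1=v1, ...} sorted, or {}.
Apply events with t <= 33 (5 events):
  after event 1 (t=4: DEC y by 12): {y=-12}
  after event 2 (t=14: DEL y): {}
  after event 3 (t=22: INC y by 14): {y=14}
  after event 4 (t=29: DEC z by 15): {y=14, z=-15}
  after event 5 (t=31: DEC y by 2): {y=12, z=-15}

Answer: {y=12, z=-15}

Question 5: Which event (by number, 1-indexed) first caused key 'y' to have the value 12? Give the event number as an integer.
Answer: 5

Derivation:
Looking for first event where y becomes 12:
  event 1: y = -12
  event 2: y = (absent)
  event 3: y = 14
  event 4: y = 14
  event 5: y 14 -> 12  <-- first match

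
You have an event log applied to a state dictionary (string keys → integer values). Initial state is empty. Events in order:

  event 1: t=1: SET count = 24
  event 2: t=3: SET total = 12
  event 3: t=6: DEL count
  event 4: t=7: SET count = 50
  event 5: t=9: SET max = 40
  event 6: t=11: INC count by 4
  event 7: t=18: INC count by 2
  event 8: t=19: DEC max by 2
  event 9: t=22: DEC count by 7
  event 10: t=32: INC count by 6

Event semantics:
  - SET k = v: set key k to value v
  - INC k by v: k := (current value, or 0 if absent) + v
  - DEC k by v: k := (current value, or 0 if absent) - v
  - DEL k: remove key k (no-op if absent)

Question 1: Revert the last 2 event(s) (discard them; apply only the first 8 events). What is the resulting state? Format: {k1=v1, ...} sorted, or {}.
Answer: {count=56, max=38, total=12}

Derivation:
Keep first 8 events (discard last 2):
  after event 1 (t=1: SET count = 24): {count=24}
  after event 2 (t=3: SET total = 12): {count=24, total=12}
  after event 3 (t=6: DEL count): {total=12}
  after event 4 (t=7: SET count = 50): {count=50, total=12}
  after event 5 (t=9: SET max = 40): {count=50, max=40, total=12}
  after event 6 (t=11: INC count by 4): {count=54, max=40, total=12}
  after event 7 (t=18: INC count by 2): {count=56, max=40, total=12}
  after event 8 (t=19: DEC max by 2): {count=56, max=38, total=12}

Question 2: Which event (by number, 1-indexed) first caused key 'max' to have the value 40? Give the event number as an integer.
Answer: 5

Derivation:
Looking for first event where max becomes 40:
  event 5: max (absent) -> 40  <-- first match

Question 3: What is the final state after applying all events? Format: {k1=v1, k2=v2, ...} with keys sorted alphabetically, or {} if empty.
  after event 1 (t=1: SET count = 24): {count=24}
  after event 2 (t=3: SET total = 12): {count=24, total=12}
  after event 3 (t=6: DEL count): {total=12}
  after event 4 (t=7: SET count = 50): {count=50, total=12}
  after event 5 (t=9: SET max = 40): {count=50, max=40, total=12}
  after event 6 (t=11: INC count by 4): {count=54, max=40, total=12}
  after event 7 (t=18: INC count by 2): {count=56, max=40, total=12}
  after event 8 (t=19: DEC max by 2): {count=56, max=38, total=12}
  after event 9 (t=22: DEC count by 7): {count=49, max=38, total=12}
  after event 10 (t=32: INC count by 6): {count=55, max=38, total=12}

Answer: {count=55, max=38, total=12}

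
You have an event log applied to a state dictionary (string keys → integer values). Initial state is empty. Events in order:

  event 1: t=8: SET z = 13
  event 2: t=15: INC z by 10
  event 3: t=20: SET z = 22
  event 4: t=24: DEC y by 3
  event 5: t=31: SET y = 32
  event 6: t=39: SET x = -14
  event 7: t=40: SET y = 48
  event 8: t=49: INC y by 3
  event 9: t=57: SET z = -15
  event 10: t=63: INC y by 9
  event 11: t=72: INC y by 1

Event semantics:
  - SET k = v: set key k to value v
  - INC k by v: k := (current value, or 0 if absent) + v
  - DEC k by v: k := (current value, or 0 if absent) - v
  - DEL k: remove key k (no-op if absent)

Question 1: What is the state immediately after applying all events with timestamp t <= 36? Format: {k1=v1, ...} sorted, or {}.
Apply events with t <= 36 (5 events):
  after event 1 (t=8: SET z = 13): {z=13}
  after event 2 (t=15: INC z by 10): {z=23}
  after event 3 (t=20: SET z = 22): {z=22}
  after event 4 (t=24: DEC y by 3): {y=-3, z=22}
  after event 5 (t=31: SET y = 32): {y=32, z=22}

Answer: {y=32, z=22}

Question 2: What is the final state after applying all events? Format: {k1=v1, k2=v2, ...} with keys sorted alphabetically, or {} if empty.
Answer: {x=-14, y=61, z=-15}

Derivation:
  after event 1 (t=8: SET z = 13): {z=13}
  after event 2 (t=15: INC z by 10): {z=23}
  after event 3 (t=20: SET z = 22): {z=22}
  after event 4 (t=24: DEC y by 3): {y=-3, z=22}
  after event 5 (t=31: SET y = 32): {y=32, z=22}
  after event 6 (t=39: SET x = -14): {x=-14, y=32, z=22}
  after event 7 (t=40: SET y = 48): {x=-14, y=48, z=22}
  after event 8 (t=49: INC y by 3): {x=-14, y=51, z=22}
  after event 9 (t=57: SET z = -15): {x=-14, y=51, z=-15}
  after event 10 (t=63: INC y by 9): {x=-14, y=60, z=-15}
  after event 11 (t=72: INC y by 1): {x=-14, y=61, z=-15}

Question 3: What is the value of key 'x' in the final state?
Answer: -14

Derivation:
Track key 'x' through all 11 events:
  event 1 (t=8: SET z = 13): x unchanged
  event 2 (t=15: INC z by 10): x unchanged
  event 3 (t=20: SET z = 22): x unchanged
  event 4 (t=24: DEC y by 3): x unchanged
  event 5 (t=31: SET y = 32): x unchanged
  event 6 (t=39: SET x = -14): x (absent) -> -14
  event 7 (t=40: SET y = 48): x unchanged
  event 8 (t=49: INC y by 3): x unchanged
  event 9 (t=57: SET z = -15): x unchanged
  event 10 (t=63: INC y by 9): x unchanged
  event 11 (t=72: INC y by 1): x unchanged
Final: x = -14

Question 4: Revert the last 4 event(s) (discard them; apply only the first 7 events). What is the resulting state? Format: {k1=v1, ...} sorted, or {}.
Answer: {x=-14, y=48, z=22}

Derivation:
Keep first 7 events (discard last 4):
  after event 1 (t=8: SET z = 13): {z=13}
  after event 2 (t=15: INC z by 10): {z=23}
  after event 3 (t=20: SET z = 22): {z=22}
  after event 4 (t=24: DEC y by 3): {y=-3, z=22}
  after event 5 (t=31: SET y = 32): {y=32, z=22}
  after event 6 (t=39: SET x = -14): {x=-14, y=32, z=22}
  after event 7 (t=40: SET y = 48): {x=-14, y=48, z=22}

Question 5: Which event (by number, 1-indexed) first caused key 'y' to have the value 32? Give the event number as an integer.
Answer: 5

Derivation:
Looking for first event where y becomes 32:
  event 4: y = -3
  event 5: y -3 -> 32  <-- first match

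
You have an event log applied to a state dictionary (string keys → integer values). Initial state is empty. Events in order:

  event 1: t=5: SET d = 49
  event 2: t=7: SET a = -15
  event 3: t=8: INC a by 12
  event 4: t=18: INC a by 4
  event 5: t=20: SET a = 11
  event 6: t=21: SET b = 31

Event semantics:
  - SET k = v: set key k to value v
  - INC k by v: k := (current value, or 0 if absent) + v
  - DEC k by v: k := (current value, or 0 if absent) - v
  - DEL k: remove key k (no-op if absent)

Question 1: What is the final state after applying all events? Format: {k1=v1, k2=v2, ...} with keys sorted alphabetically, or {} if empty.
Answer: {a=11, b=31, d=49}

Derivation:
  after event 1 (t=5: SET d = 49): {d=49}
  after event 2 (t=7: SET a = -15): {a=-15, d=49}
  after event 3 (t=8: INC a by 12): {a=-3, d=49}
  after event 4 (t=18: INC a by 4): {a=1, d=49}
  after event 5 (t=20: SET a = 11): {a=11, d=49}
  after event 6 (t=21: SET b = 31): {a=11, b=31, d=49}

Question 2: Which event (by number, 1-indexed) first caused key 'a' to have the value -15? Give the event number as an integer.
Looking for first event where a becomes -15:
  event 2: a (absent) -> -15  <-- first match

Answer: 2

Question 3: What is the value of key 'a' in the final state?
Answer: 11

Derivation:
Track key 'a' through all 6 events:
  event 1 (t=5: SET d = 49): a unchanged
  event 2 (t=7: SET a = -15): a (absent) -> -15
  event 3 (t=8: INC a by 12): a -15 -> -3
  event 4 (t=18: INC a by 4): a -3 -> 1
  event 5 (t=20: SET a = 11): a 1 -> 11
  event 6 (t=21: SET b = 31): a unchanged
Final: a = 11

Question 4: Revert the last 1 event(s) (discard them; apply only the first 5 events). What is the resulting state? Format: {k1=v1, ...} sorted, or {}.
Keep first 5 events (discard last 1):
  after event 1 (t=5: SET d = 49): {d=49}
  after event 2 (t=7: SET a = -15): {a=-15, d=49}
  after event 3 (t=8: INC a by 12): {a=-3, d=49}
  after event 4 (t=18: INC a by 4): {a=1, d=49}
  after event 5 (t=20: SET a = 11): {a=11, d=49}

Answer: {a=11, d=49}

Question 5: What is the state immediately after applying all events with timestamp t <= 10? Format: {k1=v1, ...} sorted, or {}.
Answer: {a=-3, d=49}

Derivation:
Apply events with t <= 10 (3 events):
  after event 1 (t=5: SET d = 49): {d=49}
  after event 2 (t=7: SET a = -15): {a=-15, d=49}
  after event 3 (t=8: INC a by 12): {a=-3, d=49}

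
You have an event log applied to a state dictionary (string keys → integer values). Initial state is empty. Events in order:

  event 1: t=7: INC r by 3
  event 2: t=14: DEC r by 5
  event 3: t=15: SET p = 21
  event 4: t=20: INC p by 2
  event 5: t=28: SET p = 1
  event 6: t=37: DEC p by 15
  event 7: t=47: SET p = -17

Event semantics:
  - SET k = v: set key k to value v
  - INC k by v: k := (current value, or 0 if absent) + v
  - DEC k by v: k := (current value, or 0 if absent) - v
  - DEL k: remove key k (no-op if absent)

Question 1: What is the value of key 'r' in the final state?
Answer: -2

Derivation:
Track key 'r' through all 7 events:
  event 1 (t=7: INC r by 3): r (absent) -> 3
  event 2 (t=14: DEC r by 5): r 3 -> -2
  event 3 (t=15: SET p = 21): r unchanged
  event 4 (t=20: INC p by 2): r unchanged
  event 5 (t=28: SET p = 1): r unchanged
  event 6 (t=37: DEC p by 15): r unchanged
  event 7 (t=47: SET p = -17): r unchanged
Final: r = -2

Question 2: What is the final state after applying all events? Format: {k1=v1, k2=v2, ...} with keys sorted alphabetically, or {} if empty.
Answer: {p=-17, r=-2}

Derivation:
  after event 1 (t=7: INC r by 3): {r=3}
  after event 2 (t=14: DEC r by 5): {r=-2}
  after event 3 (t=15: SET p = 21): {p=21, r=-2}
  after event 4 (t=20: INC p by 2): {p=23, r=-2}
  after event 5 (t=28: SET p = 1): {p=1, r=-2}
  after event 6 (t=37: DEC p by 15): {p=-14, r=-2}
  after event 7 (t=47: SET p = -17): {p=-17, r=-2}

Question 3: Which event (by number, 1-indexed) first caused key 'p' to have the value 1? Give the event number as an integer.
Answer: 5

Derivation:
Looking for first event where p becomes 1:
  event 3: p = 21
  event 4: p = 23
  event 5: p 23 -> 1  <-- first match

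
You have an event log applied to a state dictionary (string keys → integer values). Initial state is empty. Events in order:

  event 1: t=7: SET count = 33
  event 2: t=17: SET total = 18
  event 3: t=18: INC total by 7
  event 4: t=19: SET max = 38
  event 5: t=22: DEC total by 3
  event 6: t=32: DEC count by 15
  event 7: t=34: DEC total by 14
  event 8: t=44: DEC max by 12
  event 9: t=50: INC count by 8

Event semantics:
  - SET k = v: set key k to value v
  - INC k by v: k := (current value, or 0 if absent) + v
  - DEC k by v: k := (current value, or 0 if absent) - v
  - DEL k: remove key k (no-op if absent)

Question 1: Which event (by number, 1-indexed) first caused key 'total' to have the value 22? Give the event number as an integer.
Looking for first event where total becomes 22:
  event 2: total = 18
  event 3: total = 25
  event 4: total = 25
  event 5: total 25 -> 22  <-- first match

Answer: 5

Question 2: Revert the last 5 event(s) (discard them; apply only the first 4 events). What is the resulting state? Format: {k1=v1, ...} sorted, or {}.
Keep first 4 events (discard last 5):
  after event 1 (t=7: SET count = 33): {count=33}
  after event 2 (t=17: SET total = 18): {count=33, total=18}
  after event 3 (t=18: INC total by 7): {count=33, total=25}
  after event 4 (t=19: SET max = 38): {count=33, max=38, total=25}

Answer: {count=33, max=38, total=25}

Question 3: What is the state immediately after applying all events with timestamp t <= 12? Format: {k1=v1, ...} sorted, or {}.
Apply events with t <= 12 (1 events):
  after event 1 (t=7: SET count = 33): {count=33}

Answer: {count=33}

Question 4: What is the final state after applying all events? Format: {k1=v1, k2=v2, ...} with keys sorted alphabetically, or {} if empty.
Answer: {count=26, max=26, total=8}

Derivation:
  after event 1 (t=7: SET count = 33): {count=33}
  after event 2 (t=17: SET total = 18): {count=33, total=18}
  after event 3 (t=18: INC total by 7): {count=33, total=25}
  after event 4 (t=19: SET max = 38): {count=33, max=38, total=25}
  after event 5 (t=22: DEC total by 3): {count=33, max=38, total=22}
  after event 6 (t=32: DEC count by 15): {count=18, max=38, total=22}
  after event 7 (t=34: DEC total by 14): {count=18, max=38, total=8}
  after event 8 (t=44: DEC max by 12): {count=18, max=26, total=8}
  after event 9 (t=50: INC count by 8): {count=26, max=26, total=8}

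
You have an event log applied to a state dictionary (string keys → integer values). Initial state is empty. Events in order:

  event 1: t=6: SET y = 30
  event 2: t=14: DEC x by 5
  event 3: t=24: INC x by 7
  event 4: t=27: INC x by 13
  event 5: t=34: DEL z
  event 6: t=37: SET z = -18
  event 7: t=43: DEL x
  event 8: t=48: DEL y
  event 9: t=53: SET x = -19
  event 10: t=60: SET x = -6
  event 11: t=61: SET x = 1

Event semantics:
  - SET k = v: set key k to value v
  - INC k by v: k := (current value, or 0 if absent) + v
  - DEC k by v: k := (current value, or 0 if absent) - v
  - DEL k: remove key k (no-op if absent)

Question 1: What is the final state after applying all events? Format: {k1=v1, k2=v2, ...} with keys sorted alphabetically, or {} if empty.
Answer: {x=1, z=-18}

Derivation:
  after event 1 (t=6: SET y = 30): {y=30}
  after event 2 (t=14: DEC x by 5): {x=-5, y=30}
  after event 3 (t=24: INC x by 7): {x=2, y=30}
  after event 4 (t=27: INC x by 13): {x=15, y=30}
  after event 5 (t=34: DEL z): {x=15, y=30}
  after event 6 (t=37: SET z = -18): {x=15, y=30, z=-18}
  after event 7 (t=43: DEL x): {y=30, z=-18}
  after event 8 (t=48: DEL y): {z=-18}
  after event 9 (t=53: SET x = -19): {x=-19, z=-18}
  after event 10 (t=60: SET x = -6): {x=-6, z=-18}
  after event 11 (t=61: SET x = 1): {x=1, z=-18}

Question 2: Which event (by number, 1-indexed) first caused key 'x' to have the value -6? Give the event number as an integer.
Answer: 10

Derivation:
Looking for first event where x becomes -6:
  event 2: x = -5
  event 3: x = 2
  event 4: x = 15
  event 5: x = 15
  event 6: x = 15
  event 7: x = (absent)
  event 9: x = -19
  event 10: x -19 -> -6  <-- first match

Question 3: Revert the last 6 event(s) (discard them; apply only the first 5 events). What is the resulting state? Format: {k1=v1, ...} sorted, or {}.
Answer: {x=15, y=30}

Derivation:
Keep first 5 events (discard last 6):
  after event 1 (t=6: SET y = 30): {y=30}
  after event 2 (t=14: DEC x by 5): {x=-5, y=30}
  after event 3 (t=24: INC x by 7): {x=2, y=30}
  after event 4 (t=27: INC x by 13): {x=15, y=30}
  after event 5 (t=34: DEL z): {x=15, y=30}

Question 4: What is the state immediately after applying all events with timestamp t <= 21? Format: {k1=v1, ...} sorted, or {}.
Answer: {x=-5, y=30}

Derivation:
Apply events with t <= 21 (2 events):
  after event 1 (t=6: SET y = 30): {y=30}
  after event 2 (t=14: DEC x by 5): {x=-5, y=30}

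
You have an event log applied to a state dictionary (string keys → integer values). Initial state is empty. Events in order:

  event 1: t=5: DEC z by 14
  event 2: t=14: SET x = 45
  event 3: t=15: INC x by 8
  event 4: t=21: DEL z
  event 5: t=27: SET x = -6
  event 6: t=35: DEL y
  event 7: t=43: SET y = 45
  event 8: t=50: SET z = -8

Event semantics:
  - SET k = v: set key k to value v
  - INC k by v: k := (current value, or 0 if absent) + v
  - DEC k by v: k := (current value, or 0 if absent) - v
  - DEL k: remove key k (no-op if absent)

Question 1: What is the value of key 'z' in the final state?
Track key 'z' through all 8 events:
  event 1 (t=5: DEC z by 14): z (absent) -> -14
  event 2 (t=14: SET x = 45): z unchanged
  event 3 (t=15: INC x by 8): z unchanged
  event 4 (t=21: DEL z): z -14 -> (absent)
  event 5 (t=27: SET x = -6): z unchanged
  event 6 (t=35: DEL y): z unchanged
  event 7 (t=43: SET y = 45): z unchanged
  event 8 (t=50: SET z = -8): z (absent) -> -8
Final: z = -8

Answer: -8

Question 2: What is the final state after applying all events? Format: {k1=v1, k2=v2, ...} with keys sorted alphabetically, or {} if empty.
Answer: {x=-6, y=45, z=-8}

Derivation:
  after event 1 (t=5: DEC z by 14): {z=-14}
  after event 2 (t=14: SET x = 45): {x=45, z=-14}
  after event 3 (t=15: INC x by 8): {x=53, z=-14}
  after event 4 (t=21: DEL z): {x=53}
  after event 5 (t=27: SET x = -6): {x=-6}
  after event 6 (t=35: DEL y): {x=-6}
  after event 7 (t=43: SET y = 45): {x=-6, y=45}
  after event 8 (t=50: SET z = -8): {x=-6, y=45, z=-8}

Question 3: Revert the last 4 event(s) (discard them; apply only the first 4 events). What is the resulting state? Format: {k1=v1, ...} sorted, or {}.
Keep first 4 events (discard last 4):
  after event 1 (t=5: DEC z by 14): {z=-14}
  after event 2 (t=14: SET x = 45): {x=45, z=-14}
  after event 3 (t=15: INC x by 8): {x=53, z=-14}
  after event 4 (t=21: DEL z): {x=53}

Answer: {x=53}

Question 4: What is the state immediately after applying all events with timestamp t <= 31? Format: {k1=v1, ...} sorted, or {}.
Apply events with t <= 31 (5 events):
  after event 1 (t=5: DEC z by 14): {z=-14}
  after event 2 (t=14: SET x = 45): {x=45, z=-14}
  after event 3 (t=15: INC x by 8): {x=53, z=-14}
  after event 4 (t=21: DEL z): {x=53}
  after event 5 (t=27: SET x = -6): {x=-6}

Answer: {x=-6}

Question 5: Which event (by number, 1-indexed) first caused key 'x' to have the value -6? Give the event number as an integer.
Looking for first event where x becomes -6:
  event 2: x = 45
  event 3: x = 53
  event 4: x = 53
  event 5: x 53 -> -6  <-- first match

Answer: 5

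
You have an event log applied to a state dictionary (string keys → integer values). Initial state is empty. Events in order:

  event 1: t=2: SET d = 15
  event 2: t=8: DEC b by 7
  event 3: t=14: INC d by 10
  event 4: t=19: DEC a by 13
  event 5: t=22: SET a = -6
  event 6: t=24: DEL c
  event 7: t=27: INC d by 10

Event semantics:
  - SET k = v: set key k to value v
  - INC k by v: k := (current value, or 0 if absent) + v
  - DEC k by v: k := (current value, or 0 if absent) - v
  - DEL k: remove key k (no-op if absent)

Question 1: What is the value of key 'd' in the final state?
Answer: 35

Derivation:
Track key 'd' through all 7 events:
  event 1 (t=2: SET d = 15): d (absent) -> 15
  event 2 (t=8: DEC b by 7): d unchanged
  event 3 (t=14: INC d by 10): d 15 -> 25
  event 4 (t=19: DEC a by 13): d unchanged
  event 5 (t=22: SET a = -6): d unchanged
  event 6 (t=24: DEL c): d unchanged
  event 7 (t=27: INC d by 10): d 25 -> 35
Final: d = 35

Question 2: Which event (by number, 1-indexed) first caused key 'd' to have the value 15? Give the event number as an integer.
Answer: 1

Derivation:
Looking for first event where d becomes 15:
  event 1: d (absent) -> 15  <-- first match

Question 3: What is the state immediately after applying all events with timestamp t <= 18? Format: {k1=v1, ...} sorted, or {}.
Apply events with t <= 18 (3 events):
  after event 1 (t=2: SET d = 15): {d=15}
  after event 2 (t=8: DEC b by 7): {b=-7, d=15}
  after event 3 (t=14: INC d by 10): {b=-7, d=25}

Answer: {b=-7, d=25}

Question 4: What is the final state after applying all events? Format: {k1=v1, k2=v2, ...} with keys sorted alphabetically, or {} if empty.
Answer: {a=-6, b=-7, d=35}

Derivation:
  after event 1 (t=2: SET d = 15): {d=15}
  after event 2 (t=8: DEC b by 7): {b=-7, d=15}
  after event 3 (t=14: INC d by 10): {b=-7, d=25}
  after event 4 (t=19: DEC a by 13): {a=-13, b=-7, d=25}
  after event 5 (t=22: SET a = -6): {a=-6, b=-7, d=25}
  after event 6 (t=24: DEL c): {a=-6, b=-7, d=25}
  after event 7 (t=27: INC d by 10): {a=-6, b=-7, d=35}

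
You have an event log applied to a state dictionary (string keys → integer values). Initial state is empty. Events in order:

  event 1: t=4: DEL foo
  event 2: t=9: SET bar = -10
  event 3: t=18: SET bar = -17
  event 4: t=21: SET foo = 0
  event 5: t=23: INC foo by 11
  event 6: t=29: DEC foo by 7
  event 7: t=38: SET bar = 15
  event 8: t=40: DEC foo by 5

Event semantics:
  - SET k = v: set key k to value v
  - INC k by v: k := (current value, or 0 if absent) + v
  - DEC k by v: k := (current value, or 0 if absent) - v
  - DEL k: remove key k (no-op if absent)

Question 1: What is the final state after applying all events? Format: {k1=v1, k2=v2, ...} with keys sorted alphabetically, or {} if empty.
  after event 1 (t=4: DEL foo): {}
  after event 2 (t=9: SET bar = -10): {bar=-10}
  after event 3 (t=18: SET bar = -17): {bar=-17}
  after event 4 (t=21: SET foo = 0): {bar=-17, foo=0}
  after event 5 (t=23: INC foo by 11): {bar=-17, foo=11}
  after event 6 (t=29: DEC foo by 7): {bar=-17, foo=4}
  after event 7 (t=38: SET bar = 15): {bar=15, foo=4}
  after event 8 (t=40: DEC foo by 5): {bar=15, foo=-1}

Answer: {bar=15, foo=-1}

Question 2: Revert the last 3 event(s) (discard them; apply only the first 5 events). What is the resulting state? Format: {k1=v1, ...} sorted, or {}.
Keep first 5 events (discard last 3):
  after event 1 (t=4: DEL foo): {}
  after event 2 (t=9: SET bar = -10): {bar=-10}
  after event 3 (t=18: SET bar = -17): {bar=-17}
  after event 4 (t=21: SET foo = 0): {bar=-17, foo=0}
  after event 5 (t=23: INC foo by 11): {bar=-17, foo=11}

Answer: {bar=-17, foo=11}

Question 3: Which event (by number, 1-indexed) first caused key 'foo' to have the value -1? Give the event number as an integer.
Looking for first event where foo becomes -1:
  event 4: foo = 0
  event 5: foo = 11
  event 6: foo = 4
  event 7: foo = 4
  event 8: foo 4 -> -1  <-- first match

Answer: 8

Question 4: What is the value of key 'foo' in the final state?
Answer: -1

Derivation:
Track key 'foo' through all 8 events:
  event 1 (t=4: DEL foo): foo (absent) -> (absent)
  event 2 (t=9: SET bar = -10): foo unchanged
  event 3 (t=18: SET bar = -17): foo unchanged
  event 4 (t=21: SET foo = 0): foo (absent) -> 0
  event 5 (t=23: INC foo by 11): foo 0 -> 11
  event 6 (t=29: DEC foo by 7): foo 11 -> 4
  event 7 (t=38: SET bar = 15): foo unchanged
  event 8 (t=40: DEC foo by 5): foo 4 -> -1
Final: foo = -1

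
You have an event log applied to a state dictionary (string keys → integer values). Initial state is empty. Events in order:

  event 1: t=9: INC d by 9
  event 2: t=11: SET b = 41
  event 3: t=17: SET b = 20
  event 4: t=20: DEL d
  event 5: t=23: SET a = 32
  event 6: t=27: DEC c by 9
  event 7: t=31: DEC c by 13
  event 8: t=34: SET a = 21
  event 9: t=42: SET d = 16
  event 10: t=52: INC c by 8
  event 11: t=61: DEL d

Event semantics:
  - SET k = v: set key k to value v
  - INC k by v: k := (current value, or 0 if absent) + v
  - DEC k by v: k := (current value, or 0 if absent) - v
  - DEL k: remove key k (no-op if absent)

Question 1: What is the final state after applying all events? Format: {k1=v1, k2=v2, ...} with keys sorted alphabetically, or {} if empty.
  after event 1 (t=9: INC d by 9): {d=9}
  after event 2 (t=11: SET b = 41): {b=41, d=9}
  after event 3 (t=17: SET b = 20): {b=20, d=9}
  after event 4 (t=20: DEL d): {b=20}
  after event 5 (t=23: SET a = 32): {a=32, b=20}
  after event 6 (t=27: DEC c by 9): {a=32, b=20, c=-9}
  after event 7 (t=31: DEC c by 13): {a=32, b=20, c=-22}
  after event 8 (t=34: SET a = 21): {a=21, b=20, c=-22}
  after event 9 (t=42: SET d = 16): {a=21, b=20, c=-22, d=16}
  after event 10 (t=52: INC c by 8): {a=21, b=20, c=-14, d=16}
  after event 11 (t=61: DEL d): {a=21, b=20, c=-14}

Answer: {a=21, b=20, c=-14}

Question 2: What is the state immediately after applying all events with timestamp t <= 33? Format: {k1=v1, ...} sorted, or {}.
Answer: {a=32, b=20, c=-22}

Derivation:
Apply events with t <= 33 (7 events):
  after event 1 (t=9: INC d by 9): {d=9}
  after event 2 (t=11: SET b = 41): {b=41, d=9}
  after event 3 (t=17: SET b = 20): {b=20, d=9}
  after event 4 (t=20: DEL d): {b=20}
  after event 5 (t=23: SET a = 32): {a=32, b=20}
  after event 6 (t=27: DEC c by 9): {a=32, b=20, c=-9}
  after event 7 (t=31: DEC c by 13): {a=32, b=20, c=-22}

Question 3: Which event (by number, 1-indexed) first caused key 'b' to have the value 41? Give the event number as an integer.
Looking for first event where b becomes 41:
  event 2: b (absent) -> 41  <-- first match

Answer: 2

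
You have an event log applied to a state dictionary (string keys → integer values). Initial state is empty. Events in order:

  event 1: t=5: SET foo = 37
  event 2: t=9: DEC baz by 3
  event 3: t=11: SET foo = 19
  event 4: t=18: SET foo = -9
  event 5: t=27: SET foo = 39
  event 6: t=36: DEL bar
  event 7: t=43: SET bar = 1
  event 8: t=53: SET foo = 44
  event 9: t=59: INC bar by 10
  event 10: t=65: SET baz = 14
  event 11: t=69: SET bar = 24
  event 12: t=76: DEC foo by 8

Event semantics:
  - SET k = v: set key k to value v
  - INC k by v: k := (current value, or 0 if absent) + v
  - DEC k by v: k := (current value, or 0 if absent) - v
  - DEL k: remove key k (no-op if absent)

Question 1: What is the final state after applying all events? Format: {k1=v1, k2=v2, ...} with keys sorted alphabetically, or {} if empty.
Answer: {bar=24, baz=14, foo=36}

Derivation:
  after event 1 (t=5: SET foo = 37): {foo=37}
  after event 2 (t=9: DEC baz by 3): {baz=-3, foo=37}
  after event 3 (t=11: SET foo = 19): {baz=-3, foo=19}
  after event 4 (t=18: SET foo = -9): {baz=-3, foo=-9}
  after event 5 (t=27: SET foo = 39): {baz=-3, foo=39}
  after event 6 (t=36: DEL bar): {baz=-3, foo=39}
  after event 7 (t=43: SET bar = 1): {bar=1, baz=-3, foo=39}
  after event 8 (t=53: SET foo = 44): {bar=1, baz=-3, foo=44}
  after event 9 (t=59: INC bar by 10): {bar=11, baz=-3, foo=44}
  after event 10 (t=65: SET baz = 14): {bar=11, baz=14, foo=44}
  after event 11 (t=69: SET bar = 24): {bar=24, baz=14, foo=44}
  after event 12 (t=76: DEC foo by 8): {bar=24, baz=14, foo=36}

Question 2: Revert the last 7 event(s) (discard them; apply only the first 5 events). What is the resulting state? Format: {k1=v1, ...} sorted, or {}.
Keep first 5 events (discard last 7):
  after event 1 (t=5: SET foo = 37): {foo=37}
  after event 2 (t=9: DEC baz by 3): {baz=-3, foo=37}
  after event 3 (t=11: SET foo = 19): {baz=-3, foo=19}
  after event 4 (t=18: SET foo = -9): {baz=-3, foo=-9}
  after event 5 (t=27: SET foo = 39): {baz=-3, foo=39}

Answer: {baz=-3, foo=39}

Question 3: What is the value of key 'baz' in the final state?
Answer: 14

Derivation:
Track key 'baz' through all 12 events:
  event 1 (t=5: SET foo = 37): baz unchanged
  event 2 (t=9: DEC baz by 3): baz (absent) -> -3
  event 3 (t=11: SET foo = 19): baz unchanged
  event 4 (t=18: SET foo = -9): baz unchanged
  event 5 (t=27: SET foo = 39): baz unchanged
  event 6 (t=36: DEL bar): baz unchanged
  event 7 (t=43: SET bar = 1): baz unchanged
  event 8 (t=53: SET foo = 44): baz unchanged
  event 9 (t=59: INC bar by 10): baz unchanged
  event 10 (t=65: SET baz = 14): baz -3 -> 14
  event 11 (t=69: SET bar = 24): baz unchanged
  event 12 (t=76: DEC foo by 8): baz unchanged
Final: baz = 14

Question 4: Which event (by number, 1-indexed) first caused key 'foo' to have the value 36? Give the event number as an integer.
Answer: 12

Derivation:
Looking for first event where foo becomes 36:
  event 1: foo = 37
  event 2: foo = 37
  event 3: foo = 19
  event 4: foo = -9
  event 5: foo = 39
  event 6: foo = 39
  event 7: foo = 39
  event 8: foo = 44
  event 9: foo = 44
  event 10: foo = 44
  event 11: foo = 44
  event 12: foo 44 -> 36  <-- first match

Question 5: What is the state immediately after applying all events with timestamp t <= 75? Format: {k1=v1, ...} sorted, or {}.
Answer: {bar=24, baz=14, foo=44}

Derivation:
Apply events with t <= 75 (11 events):
  after event 1 (t=5: SET foo = 37): {foo=37}
  after event 2 (t=9: DEC baz by 3): {baz=-3, foo=37}
  after event 3 (t=11: SET foo = 19): {baz=-3, foo=19}
  after event 4 (t=18: SET foo = -9): {baz=-3, foo=-9}
  after event 5 (t=27: SET foo = 39): {baz=-3, foo=39}
  after event 6 (t=36: DEL bar): {baz=-3, foo=39}
  after event 7 (t=43: SET bar = 1): {bar=1, baz=-3, foo=39}
  after event 8 (t=53: SET foo = 44): {bar=1, baz=-3, foo=44}
  after event 9 (t=59: INC bar by 10): {bar=11, baz=-3, foo=44}
  after event 10 (t=65: SET baz = 14): {bar=11, baz=14, foo=44}
  after event 11 (t=69: SET bar = 24): {bar=24, baz=14, foo=44}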